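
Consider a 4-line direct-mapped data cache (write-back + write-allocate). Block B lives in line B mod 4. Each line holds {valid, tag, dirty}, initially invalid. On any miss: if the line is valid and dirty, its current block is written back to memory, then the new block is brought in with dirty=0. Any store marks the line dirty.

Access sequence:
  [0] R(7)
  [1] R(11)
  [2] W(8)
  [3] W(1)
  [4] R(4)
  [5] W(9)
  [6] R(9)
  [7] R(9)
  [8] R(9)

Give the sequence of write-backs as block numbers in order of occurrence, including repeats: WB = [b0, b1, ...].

WB = [8, 1]

0: R B7 -> L3 miss  d=-]
1: R B11 -> L3 miss  d=-]
2: W B8 -> L0 miss  d=D]
3: W B1 -> L1 miss  d=D]
4: R B4 -> L0 miss wb->B8  d=-]
5: W B9 -> L1 miss wb->B1  d=D]
6: R B9 -> L1 hit  d=D]
7: R B9 -> L1 hit  d=D]
8: R B9 -> L1 hit  d=D]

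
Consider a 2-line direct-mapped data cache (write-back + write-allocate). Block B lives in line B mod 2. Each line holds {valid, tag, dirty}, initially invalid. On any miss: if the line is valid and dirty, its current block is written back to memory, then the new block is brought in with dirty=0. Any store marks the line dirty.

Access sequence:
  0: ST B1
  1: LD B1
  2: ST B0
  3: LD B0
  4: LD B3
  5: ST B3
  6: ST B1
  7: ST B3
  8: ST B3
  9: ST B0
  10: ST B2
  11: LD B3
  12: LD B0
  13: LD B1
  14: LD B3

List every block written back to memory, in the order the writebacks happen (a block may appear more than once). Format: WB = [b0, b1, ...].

WB = [1, 3, 1, 0, 2, 3]

  0 | W B1 → L1 miss [D]
  1 | R B1 → L1 hit [D]
  2 | W B0 → L0 miss [D]
  3 | R B0 → L0 hit [D]
  4 | R B3 → L1 miss wb→B1 [-]
  5 | W B3 → L1 hit [D]
  6 | W B1 → L1 miss wb→B3 [D]
  7 | W B3 → L1 miss wb→B1 [D]
  8 | W B3 → L1 hit [D]
  9 | W B0 → L0 hit [D]
  10 | W B2 → L0 miss wb→B0 [D]
  11 | R B3 → L1 hit [D]
  12 | R B0 → L0 miss wb→B2 [-]
  13 | R B1 → L1 miss wb→B3 [-]
  14 | R B3 → L1 miss [-]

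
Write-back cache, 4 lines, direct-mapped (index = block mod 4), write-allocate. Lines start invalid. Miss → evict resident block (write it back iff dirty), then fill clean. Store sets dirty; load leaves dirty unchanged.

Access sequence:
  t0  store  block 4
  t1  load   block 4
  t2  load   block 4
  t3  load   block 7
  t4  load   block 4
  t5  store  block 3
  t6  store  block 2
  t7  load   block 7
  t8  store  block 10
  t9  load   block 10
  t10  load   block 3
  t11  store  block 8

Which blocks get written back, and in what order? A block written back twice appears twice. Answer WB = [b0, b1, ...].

  0 | W B4 → L0 miss [D]
  1 | R B4 → L0 hit [D]
  2 | R B4 → L0 hit [D]
  3 | R B7 → L3 miss [-]
  4 | R B4 → L0 hit [D]
  5 | W B3 → L3 miss [D]
  6 | W B2 → L2 miss [D]
  7 | R B7 → L3 miss wb→B3 [-]
  8 | W B10 → L2 miss wb→B2 [D]
  9 | R B10 → L2 hit [D]
  10 | R B3 → L3 miss [-]
  11 | W B8 → L0 miss wb→B4 [D]

WB = [3, 2, 4]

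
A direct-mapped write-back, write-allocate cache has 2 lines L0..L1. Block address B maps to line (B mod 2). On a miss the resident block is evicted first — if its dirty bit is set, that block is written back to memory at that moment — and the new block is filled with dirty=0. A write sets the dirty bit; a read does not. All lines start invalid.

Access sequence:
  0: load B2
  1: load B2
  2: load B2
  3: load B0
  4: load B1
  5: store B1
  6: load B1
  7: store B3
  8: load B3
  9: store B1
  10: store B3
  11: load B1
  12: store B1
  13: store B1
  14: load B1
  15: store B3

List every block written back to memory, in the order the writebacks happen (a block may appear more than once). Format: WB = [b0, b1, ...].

0: R B2 -> L0 miss  d=-]
1: R B2 -> L0 hit  d=-]
2: R B2 -> L0 hit  d=-]
3: R B0 -> L0 miss  d=-]
4: R B1 -> L1 miss  d=-]
5: W B1 -> L1 hit  d=D]
6: R B1 -> L1 hit  d=D]
7: W B3 -> L1 miss wb->B1  d=D]
8: R B3 -> L1 hit  d=D]
9: W B1 -> L1 miss wb->B3  d=D]
10: W B3 -> L1 miss wb->B1  d=D]
11: R B1 -> L1 miss wb->B3  d=-]
12: W B1 -> L1 hit  d=D]
13: W B1 -> L1 hit  d=D]
14: R B1 -> L1 hit  d=D]
15: W B3 -> L1 miss wb->B1  d=D]

WB = [1, 3, 1, 3, 1]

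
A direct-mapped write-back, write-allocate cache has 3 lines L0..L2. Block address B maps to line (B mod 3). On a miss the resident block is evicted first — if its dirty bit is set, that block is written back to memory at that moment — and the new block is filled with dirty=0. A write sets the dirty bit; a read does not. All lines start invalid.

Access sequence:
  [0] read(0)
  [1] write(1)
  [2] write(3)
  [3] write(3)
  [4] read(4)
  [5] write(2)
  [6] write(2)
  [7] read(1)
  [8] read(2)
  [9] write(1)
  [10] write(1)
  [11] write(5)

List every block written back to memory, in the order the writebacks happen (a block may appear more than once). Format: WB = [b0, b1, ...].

  0 | R B0 → L0 miss [-]
  1 | W B1 → L1 miss [D]
  2 | W B3 → L0 miss [D]
  3 | W B3 → L0 hit [D]
  4 | R B4 → L1 miss wb→B1 [-]
  5 | W B2 → L2 miss [D]
  6 | W B2 → L2 hit [D]
  7 | R B1 → L1 miss [-]
  8 | R B2 → L2 hit [D]
  9 | W B1 → L1 hit [D]
  10 | W B1 → L1 hit [D]
  11 | W B5 → L2 miss wb→B2 [D]

WB = [1, 2]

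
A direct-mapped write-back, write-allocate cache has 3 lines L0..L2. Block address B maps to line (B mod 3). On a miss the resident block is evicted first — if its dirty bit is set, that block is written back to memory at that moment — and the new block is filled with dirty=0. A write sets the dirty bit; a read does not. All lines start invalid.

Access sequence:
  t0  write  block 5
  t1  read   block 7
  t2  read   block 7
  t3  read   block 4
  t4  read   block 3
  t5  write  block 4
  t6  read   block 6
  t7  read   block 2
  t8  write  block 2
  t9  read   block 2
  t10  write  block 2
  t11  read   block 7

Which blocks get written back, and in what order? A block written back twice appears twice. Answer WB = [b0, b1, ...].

  0 | W B5 → L2 miss [D]
  1 | R B7 → L1 miss [-]
  2 | R B7 → L1 hit [-]
  3 | R B4 → L1 miss [-]
  4 | R B3 → L0 miss [-]
  5 | W B4 → L1 hit [D]
  6 | R B6 → L0 miss [-]
  7 | R B2 → L2 miss wb→B5 [-]
  8 | W B2 → L2 hit [D]
  9 | R B2 → L2 hit [D]
  10 | W B2 → L2 hit [D]
  11 | R B7 → L1 miss wb→B4 [-]

WB = [5, 4]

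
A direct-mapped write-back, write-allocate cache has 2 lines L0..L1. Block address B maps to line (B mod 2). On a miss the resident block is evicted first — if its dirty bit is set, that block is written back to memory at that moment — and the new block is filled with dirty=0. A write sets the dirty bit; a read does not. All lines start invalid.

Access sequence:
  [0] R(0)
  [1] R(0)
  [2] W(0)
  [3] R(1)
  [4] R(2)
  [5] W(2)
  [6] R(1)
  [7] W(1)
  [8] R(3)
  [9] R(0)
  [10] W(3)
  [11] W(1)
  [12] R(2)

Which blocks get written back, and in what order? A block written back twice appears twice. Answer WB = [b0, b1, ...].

WB = [0, 1, 2, 3]

0: R B0 → L0 miss [-]
1: R B0 → L0 hit [-]
2: W B0 → L0 hit [D]
3: R B1 → L1 miss [-]
4: R B2 → L0 miss wb→B0 [-]
5: W B2 → L0 hit [D]
6: R B1 → L1 hit [-]
7: W B1 → L1 hit [D]
8: R B3 → L1 miss wb→B1 [-]
9: R B0 → L0 miss wb→B2 [-]
10: W B3 → L1 hit [D]
11: W B1 → L1 miss wb→B3 [D]
12: R B2 → L0 miss [-]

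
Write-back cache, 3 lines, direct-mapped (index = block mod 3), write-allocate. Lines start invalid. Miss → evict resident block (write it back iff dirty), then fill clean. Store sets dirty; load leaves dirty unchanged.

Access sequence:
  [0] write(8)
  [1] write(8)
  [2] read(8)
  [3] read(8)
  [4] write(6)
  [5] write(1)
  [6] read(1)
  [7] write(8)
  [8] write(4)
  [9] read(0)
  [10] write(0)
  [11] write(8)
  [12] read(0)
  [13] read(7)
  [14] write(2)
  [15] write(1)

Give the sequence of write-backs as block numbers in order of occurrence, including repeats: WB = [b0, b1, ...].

  0 | W B8 → L2 miss [D]
  1 | W B8 → L2 hit [D]
  2 | R B8 → L2 hit [D]
  3 | R B8 → L2 hit [D]
  4 | W B6 → L0 miss [D]
  5 | W B1 → L1 miss [D]
  6 | R B1 → L1 hit [D]
  7 | W B8 → L2 hit [D]
  8 | W B4 → L1 miss wb→B1 [D]
  9 | R B0 → L0 miss wb→B6 [-]
  10 | W B0 → L0 hit [D]
  11 | W B8 → L2 hit [D]
  12 | R B0 → L0 hit [D]
  13 | R B7 → L1 miss wb→B4 [-]
  14 | W B2 → L2 miss wb→B8 [D]
  15 | W B1 → L1 miss [D]

WB = [1, 6, 4, 8]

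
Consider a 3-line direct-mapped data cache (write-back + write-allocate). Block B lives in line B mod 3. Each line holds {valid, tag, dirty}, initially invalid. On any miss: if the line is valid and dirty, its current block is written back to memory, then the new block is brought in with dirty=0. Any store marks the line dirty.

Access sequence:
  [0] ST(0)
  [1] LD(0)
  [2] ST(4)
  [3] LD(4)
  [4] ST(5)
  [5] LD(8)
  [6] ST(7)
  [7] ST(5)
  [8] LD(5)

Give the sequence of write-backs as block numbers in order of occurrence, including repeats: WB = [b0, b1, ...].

WB = [5, 4]

0: W B0 -> L0 miss  d=D]
1: R B0 -> L0 hit  d=D]
2: W B4 -> L1 miss  d=D]
3: R B4 -> L1 hit  d=D]
4: W B5 -> L2 miss  d=D]
5: R B8 -> L2 miss wb->B5  d=-]
6: W B7 -> L1 miss wb->B4  d=D]
7: W B5 -> L2 miss  d=D]
8: R B5 -> L2 hit  d=D]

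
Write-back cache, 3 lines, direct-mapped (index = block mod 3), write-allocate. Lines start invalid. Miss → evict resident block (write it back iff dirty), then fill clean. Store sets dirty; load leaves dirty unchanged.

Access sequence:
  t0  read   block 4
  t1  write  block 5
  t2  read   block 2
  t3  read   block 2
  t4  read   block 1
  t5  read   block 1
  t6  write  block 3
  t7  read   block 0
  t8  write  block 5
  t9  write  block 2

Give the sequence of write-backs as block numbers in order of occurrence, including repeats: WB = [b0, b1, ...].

  0 | R B4 → L1 miss [-]
  1 | W B5 → L2 miss [D]
  2 | R B2 → L2 miss wb→B5 [-]
  3 | R B2 → L2 hit [-]
  4 | R B1 → L1 miss [-]
  5 | R B1 → L1 hit [-]
  6 | W B3 → L0 miss [D]
  7 | R B0 → L0 miss wb→B3 [-]
  8 | W B5 → L2 miss [D]
  9 | W B2 → L2 miss wb→B5 [D]

WB = [5, 3, 5]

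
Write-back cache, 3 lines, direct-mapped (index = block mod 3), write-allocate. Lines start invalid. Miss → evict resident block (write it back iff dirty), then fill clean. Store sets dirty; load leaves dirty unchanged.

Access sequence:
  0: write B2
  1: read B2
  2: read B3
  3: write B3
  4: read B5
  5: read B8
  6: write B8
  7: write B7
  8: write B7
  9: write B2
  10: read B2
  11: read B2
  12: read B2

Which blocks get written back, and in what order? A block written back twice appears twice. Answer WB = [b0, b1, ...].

WB = [2, 8]

0: W B2 → L2 miss [D]
1: R B2 → L2 hit [D]
2: R B3 → L0 miss [-]
3: W B3 → L0 hit [D]
4: R B5 → L2 miss wb→B2 [-]
5: R B8 → L2 miss [-]
6: W B8 → L2 hit [D]
7: W B7 → L1 miss [D]
8: W B7 → L1 hit [D]
9: W B2 → L2 miss wb→B8 [D]
10: R B2 → L2 hit [D]
11: R B2 → L2 hit [D]
12: R B2 → L2 hit [D]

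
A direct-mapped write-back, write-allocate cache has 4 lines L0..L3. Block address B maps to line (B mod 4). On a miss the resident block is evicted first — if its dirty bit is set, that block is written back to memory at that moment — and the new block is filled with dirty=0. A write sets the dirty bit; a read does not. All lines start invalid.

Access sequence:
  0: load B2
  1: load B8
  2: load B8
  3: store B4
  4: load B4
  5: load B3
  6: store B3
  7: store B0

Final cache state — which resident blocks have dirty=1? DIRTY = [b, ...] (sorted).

  0 | R B2 → L2 miss [-]
  1 | R B8 → L0 miss [-]
  2 | R B8 → L0 hit [-]
  3 | W B4 → L0 miss [D]
  4 | R B4 → L0 hit [D]
  5 | R B3 → L3 miss [-]
  6 | W B3 → L3 hit [D]
  7 | W B0 → L0 miss wb→B4 [D]

DIRTY = [0, 3]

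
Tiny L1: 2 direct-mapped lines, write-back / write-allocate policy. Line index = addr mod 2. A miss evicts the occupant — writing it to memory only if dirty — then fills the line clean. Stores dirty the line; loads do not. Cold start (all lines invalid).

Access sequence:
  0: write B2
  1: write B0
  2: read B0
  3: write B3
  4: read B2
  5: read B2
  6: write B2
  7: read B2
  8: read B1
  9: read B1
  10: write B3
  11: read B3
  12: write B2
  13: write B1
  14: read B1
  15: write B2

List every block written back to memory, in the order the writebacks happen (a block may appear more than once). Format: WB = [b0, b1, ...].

WB = [2, 0, 3, 3]

0: W B2 -> L0 miss  d=D]
1: W B0 -> L0 miss wb->B2  d=D]
2: R B0 -> L0 hit  d=D]
3: W B3 -> L1 miss  d=D]
4: R B2 -> L0 miss wb->B0  d=-]
5: R B2 -> L0 hit  d=-]
6: W B2 -> L0 hit  d=D]
7: R B2 -> L0 hit  d=D]
8: R B1 -> L1 miss wb->B3  d=-]
9: R B1 -> L1 hit  d=-]
10: W B3 -> L1 miss  d=D]
11: R B3 -> L1 hit  d=D]
12: W B2 -> L0 hit  d=D]
13: W B1 -> L1 miss wb->B3  d=D]
14: R B1 -> L1 hit  d=D]
15: W B2 -> L0 hit  d=D]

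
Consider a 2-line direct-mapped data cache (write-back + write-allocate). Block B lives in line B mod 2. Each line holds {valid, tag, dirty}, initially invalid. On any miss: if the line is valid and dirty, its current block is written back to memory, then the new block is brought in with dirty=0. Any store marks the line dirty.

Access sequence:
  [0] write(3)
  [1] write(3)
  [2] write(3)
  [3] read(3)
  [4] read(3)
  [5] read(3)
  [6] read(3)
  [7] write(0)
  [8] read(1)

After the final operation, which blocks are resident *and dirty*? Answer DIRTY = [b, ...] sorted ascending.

DIRTY = [0]

0: W B3 -> L1 miss  d=D]
1: W B3 -> L1 hit  d=D]
2: W B3 -> L1 hit  d=D]
3: R B3 -> L1 hit  d=D]
4: R B3 -> L1 hit  d=D]
5: R B3 -> L1 hit  d=D]
6: R B3 -> L1 hit  d=D]
7: W B0 -> L0 miss  d=D]
8: R B1 -> L1 miss wb->B3  d=-]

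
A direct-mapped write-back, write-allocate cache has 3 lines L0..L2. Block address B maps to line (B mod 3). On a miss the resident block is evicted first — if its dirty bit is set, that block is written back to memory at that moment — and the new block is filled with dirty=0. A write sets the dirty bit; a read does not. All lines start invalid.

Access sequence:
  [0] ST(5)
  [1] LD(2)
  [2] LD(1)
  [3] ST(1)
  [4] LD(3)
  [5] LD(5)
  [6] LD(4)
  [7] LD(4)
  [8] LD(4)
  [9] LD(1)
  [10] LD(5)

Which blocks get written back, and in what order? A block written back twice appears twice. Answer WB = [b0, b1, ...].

WB = [5, 1]

0: W B5 → L2 miss [D]
1: R B2 → L2 miss wb→B5 [-]
2: R B1 → L1 miss [-]
3: W B1 → L1 hit [D]
4: R B3 → L0 miss [-]
5: R B5 → L2 miss [-]
6: R B4 → L1 miss wb→B1 [-]
7: R B4 → L1 hit [-]
8: R B4 → L1 hit [-]
9: R B1 → L1 miss [-]
10: R B5 → L2 hit [-]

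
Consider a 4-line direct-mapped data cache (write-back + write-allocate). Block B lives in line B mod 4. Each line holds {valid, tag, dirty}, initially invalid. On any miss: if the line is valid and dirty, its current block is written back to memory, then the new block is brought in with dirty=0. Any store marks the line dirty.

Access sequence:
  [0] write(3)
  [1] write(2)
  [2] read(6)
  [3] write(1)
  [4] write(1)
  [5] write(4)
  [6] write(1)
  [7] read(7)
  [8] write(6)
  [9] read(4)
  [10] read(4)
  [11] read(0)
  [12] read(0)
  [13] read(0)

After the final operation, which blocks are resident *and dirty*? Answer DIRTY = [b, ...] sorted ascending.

0: W B3 → L3 miss [D]
1: W B2 → L2 miss [D]
2: R B6 → L2 miss wb→B2 [-]
3: W B1 → L1 miss [D]
4: W B1 → L1 hit [D]
5: W B4 → L0 miss [D]
6: W B1 → L1 hit [D]
7: R B7 → L3 miss wb→B3 [-]
8: W B6 → L2 hit [D]
9: R B4 → L0 hit [D]
10: R B4 → L0 hit [D]
11: R B0 → L0 miss wb→B4 [-]
12: R B0 → L0 hit [-]
13: R B0 → L0 hit [-]

DIRTY = [1, 6]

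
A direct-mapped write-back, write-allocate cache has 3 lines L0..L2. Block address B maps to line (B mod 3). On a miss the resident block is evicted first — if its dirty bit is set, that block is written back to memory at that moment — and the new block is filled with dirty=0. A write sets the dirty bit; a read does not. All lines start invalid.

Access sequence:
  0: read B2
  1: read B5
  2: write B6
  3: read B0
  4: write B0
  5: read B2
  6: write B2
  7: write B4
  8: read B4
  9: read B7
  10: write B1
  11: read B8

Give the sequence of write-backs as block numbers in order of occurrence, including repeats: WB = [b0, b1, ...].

0: R B2 → L2 miss [-]
1: R B5 → L2 miss [-]
2: W B6 → L0 miss [D]
3: R B0 → L0 miss wb→B6 [-]
4: W B0 → L0 hit [D]
5: R B2 → L2 miss [-]
6: W B2 → L2 hit [D]
7: W B4 → L1 miss [D]
8: R B4 → L1 hit [D]
9: R B7 → L1 miss wb→B4 [-]
10: W B1 → L1 miss [D]
11: R B8 → L2 miss wb→B2 [-]

WB = [6, 4, 2]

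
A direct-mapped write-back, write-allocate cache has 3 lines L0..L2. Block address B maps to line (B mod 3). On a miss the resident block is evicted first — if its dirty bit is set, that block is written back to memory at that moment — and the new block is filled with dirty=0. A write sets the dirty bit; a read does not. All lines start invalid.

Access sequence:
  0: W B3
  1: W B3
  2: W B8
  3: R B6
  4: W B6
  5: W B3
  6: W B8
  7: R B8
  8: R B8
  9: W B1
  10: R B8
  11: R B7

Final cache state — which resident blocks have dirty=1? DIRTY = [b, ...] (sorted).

  0 | W B3 → L0 miss [D]
  1 | W B3 → L0 hit [D]
  2 | W B8 → L2 miss [D]
  3 | R B6 → L0 miss wb→B3 [-]
  4 | W B6 → L0 hit [D]
  5 | W B3 → L0 miss wb→B6 [D]
  6 | W B8 → L2 hit [D]
  7 | R B8 → L2 hit [D]
  8 | R B8 → L2 hit [D]
  9 | W B1 → L1 miss [D]
  10 | R B8 → L2 hit [D]
  11 | R B7 → L1 miss wb→B1 [-]

DIRTY = [3, 8]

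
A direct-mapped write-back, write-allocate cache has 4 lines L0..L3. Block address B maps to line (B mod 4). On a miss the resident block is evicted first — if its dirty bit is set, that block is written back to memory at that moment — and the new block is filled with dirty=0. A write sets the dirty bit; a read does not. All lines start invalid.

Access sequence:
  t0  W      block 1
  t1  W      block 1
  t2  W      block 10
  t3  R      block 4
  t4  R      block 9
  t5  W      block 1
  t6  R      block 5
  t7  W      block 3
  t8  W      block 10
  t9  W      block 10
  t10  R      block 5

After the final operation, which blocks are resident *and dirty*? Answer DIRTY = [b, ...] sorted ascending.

0: W B1 -> L1 miss  d=D]
1: W B1 -> L1 hit  d=D]
2: W B10 -> L2 miss  d=D]
3: R B4 -> L0 miss  d=-]
4: R B9 -> L1 miss wb->B1  d=-]
5: W B1 -> L1 miss  d=D]
6: R B5 -> L1 miss wb->B1  d=-]
7: W B3 -> L3 miss  d=D]
8: W B10 -> L2 hit  d=D]
9: W B10 -> L2 hit  d=D]
10: R B5 -> L1 hit  d=-]

DIRTY = [3, 10]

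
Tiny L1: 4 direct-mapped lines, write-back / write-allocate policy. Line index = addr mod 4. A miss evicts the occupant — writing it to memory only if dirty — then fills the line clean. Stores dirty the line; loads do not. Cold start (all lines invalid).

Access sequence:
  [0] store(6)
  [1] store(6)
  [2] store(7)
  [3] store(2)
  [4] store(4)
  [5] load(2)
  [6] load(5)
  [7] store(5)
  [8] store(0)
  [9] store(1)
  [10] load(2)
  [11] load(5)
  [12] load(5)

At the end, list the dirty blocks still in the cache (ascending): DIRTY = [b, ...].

0: W B6 -> L2 miss  d=D]
1: W B6 -> L2 hit  d=D]
2: W B7 -> L3 miss  d=D]
3: W B2 -> L2 miss wb->B6  d=D]
4: W B4 -> L0 miss  d=D]
5: R B2 -> L2 hit  d=D]
6: R B5 -> L1 miss  d=-]
7: W B5 -> L1 hit  d=D]
8: W B0 -> L0 miss wb->B4  d=D]
9: W B1 -> L1 miss wb->B5  d=D]
10: R B2 -> L2 hit  d=D]
11: R B5 -> L1 miss wb->B1  d=-]
12: R B5 -> L1 hit  d=-]

DIRTY = [0, 2, 7]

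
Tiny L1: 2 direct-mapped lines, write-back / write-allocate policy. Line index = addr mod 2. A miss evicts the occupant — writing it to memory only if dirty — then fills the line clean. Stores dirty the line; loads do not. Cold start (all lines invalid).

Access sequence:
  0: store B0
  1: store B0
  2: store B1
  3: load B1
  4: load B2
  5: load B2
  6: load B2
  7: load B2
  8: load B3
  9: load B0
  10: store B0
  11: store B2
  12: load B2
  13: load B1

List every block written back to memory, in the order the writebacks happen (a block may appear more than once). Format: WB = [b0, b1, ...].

0: W B0 -> L0 miss  d=D]
1: W B0 -> L0 hit  d=D]
2: W B1 -> L1 miss  d=D]
3: R B1 -> L1 hit  d=D]
4: R B2 -> L0 miss wb->B0  d=-]
5: R B2 -> L0 hit  d=-]
6: R B2 -> L0 hit  d=-]
7: R B2 -> L0 hit  d=-]
8: R B3 -> L1 miss wb->B1  d=-]
9: R B0 -> L0 miss  d=-]
10: W B0 -> L0 hit  d=D]
11: W B2 -> L0 miss wb->B0  d=D]
12: R B2 -> L0 hit  d=D]
13: R B1 -> L1 miss  d=-]

WB = [0, 1, 0]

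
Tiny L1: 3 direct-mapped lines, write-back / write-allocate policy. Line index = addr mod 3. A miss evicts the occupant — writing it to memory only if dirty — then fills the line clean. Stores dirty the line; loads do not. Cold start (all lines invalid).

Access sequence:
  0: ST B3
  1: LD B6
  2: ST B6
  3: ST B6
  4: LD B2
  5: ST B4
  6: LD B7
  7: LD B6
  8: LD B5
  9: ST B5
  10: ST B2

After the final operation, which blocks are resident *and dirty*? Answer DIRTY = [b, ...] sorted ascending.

0: W B3 → L0 miss [D]
1: R B6 → L0 miss wb→B3 [-]
2: W B6 → L0 hit [D]
3: W B6 → L0 hit [D]
4: R B2 → L2 miss [-]
5: W B4 → L1 miss [D]
6: R B7 → L1 miss wb→B4 [-]
7: R B6 → L0 hit [D]
8: R B5 → L2 miss [-]
9: W B5 → L2 hit [D]
10: W B2 → L2 miss wb→B5 [D]

DIRTY = [2, 6]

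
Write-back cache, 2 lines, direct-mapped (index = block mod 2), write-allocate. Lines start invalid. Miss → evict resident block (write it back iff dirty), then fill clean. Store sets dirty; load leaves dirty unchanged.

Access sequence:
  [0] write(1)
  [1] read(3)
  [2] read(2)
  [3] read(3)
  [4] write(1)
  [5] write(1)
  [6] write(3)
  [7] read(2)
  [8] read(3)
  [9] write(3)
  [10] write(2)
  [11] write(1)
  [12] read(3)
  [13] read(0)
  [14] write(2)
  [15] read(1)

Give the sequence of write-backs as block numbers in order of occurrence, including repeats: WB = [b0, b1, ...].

0: W B1 -> L1 miss  d=D]
1: R B3 -> L1 miss wb->B1  d=-]
2: R B2 -> L0 miss  d=-]
3: R B3 -> L1 hit  d=-]
4: W B1 -> L1 miss  d=D]
5: W B1 -> L1 hit  d=D]
6: W B3 -> L1 miss wb->B1  d=D]
7: R B2 -> L0 hit  d=-]
8: R B3 -> L1 hit  d=D]
9: W B3 -> L1 hit  d=D]
10: W B2 -> L0 hit  d=D]
11: W B1 -> L1 miss wb->B3  d=D]
12: R B3 -> L1 miss wb->B1  d=-]
13: R B0 -> L0 miss wb->B2  d=-]
14: W B2 -> L0 miss  d=D]
15: R B1 -> L1 miss  d=-]

WB = [1, 1, 3, 1, 2]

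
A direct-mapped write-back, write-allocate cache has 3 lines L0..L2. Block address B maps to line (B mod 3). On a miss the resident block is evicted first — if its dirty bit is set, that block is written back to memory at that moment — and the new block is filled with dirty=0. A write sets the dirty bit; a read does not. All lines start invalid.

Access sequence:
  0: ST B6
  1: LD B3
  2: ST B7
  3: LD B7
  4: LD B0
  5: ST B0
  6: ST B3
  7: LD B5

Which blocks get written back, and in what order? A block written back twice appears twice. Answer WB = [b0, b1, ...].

  0 | W B6 → L0 miss [D]
  1 | R B3 → L0 miss wb→B6 [-]
  2 | W B7 → L1 miss [D]
  3 | R B7 → L1 hit [D]
  4 | R B0 → L0 miss [-]
  5 | W B0 → L0 hit [D]
  6 | W B3 → L0 miss wb→B0 [D]
  7 | R B5 → L2 miss [-]

WB = [6, 0]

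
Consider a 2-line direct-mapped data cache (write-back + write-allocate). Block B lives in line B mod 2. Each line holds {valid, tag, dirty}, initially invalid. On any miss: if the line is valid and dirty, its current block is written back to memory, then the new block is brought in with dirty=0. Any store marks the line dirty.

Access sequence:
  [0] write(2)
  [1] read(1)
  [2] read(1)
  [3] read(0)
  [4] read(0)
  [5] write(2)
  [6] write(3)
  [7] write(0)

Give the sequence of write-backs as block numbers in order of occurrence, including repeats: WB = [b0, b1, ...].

  0 | W B2 → L0 miss [D]
  1 | R B1 → L1 miss [-]
  2 | R B1 → L1 hit [-]
  3 | R B0 → L0 miss wb→B2 [-]
  4 | R B0 → L0 hit [-]
  5 | W B2 → L0 miss [D]
  6 | W B3 → L1 miss [D]
  7 | W B0 → L0 miss wb→B2 [D]

WB = [2, 2]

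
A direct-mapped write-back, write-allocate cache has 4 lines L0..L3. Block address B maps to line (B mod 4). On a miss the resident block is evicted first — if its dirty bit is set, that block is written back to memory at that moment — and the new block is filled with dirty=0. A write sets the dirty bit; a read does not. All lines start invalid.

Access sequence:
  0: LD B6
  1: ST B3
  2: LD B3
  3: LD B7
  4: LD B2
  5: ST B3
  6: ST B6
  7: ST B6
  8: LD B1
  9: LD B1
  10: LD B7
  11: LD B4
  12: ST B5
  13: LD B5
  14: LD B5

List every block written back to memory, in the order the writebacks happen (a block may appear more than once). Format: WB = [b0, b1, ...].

  0 | R B6 → L2 miss [-]
  1 | W B3 → L3 miss [D]
  2 | R B3 → L3 hit [D]
  3 | R B7 → L3 miss wb→B3 [-]
  4 | R B2 → L2 miss [-]
  5 | W B3 → L3 miss [D]
  6 | W B6 → L2 miss [D]
  7 | W B6 → L2 hit [D]
  8 | R B1 → L1 miss [-]
  9 | R B1 → L1 hit [-]
  10 | R B7 → L3 miss wb→B3 [-]
  11 | R B4 → L0 miss [-]
  12 | W B5 → L1 miss [D]
  13 | R B5 → L1 hit [D]
  14 | R B5 → L1 hit [D]

WB = [3, 3]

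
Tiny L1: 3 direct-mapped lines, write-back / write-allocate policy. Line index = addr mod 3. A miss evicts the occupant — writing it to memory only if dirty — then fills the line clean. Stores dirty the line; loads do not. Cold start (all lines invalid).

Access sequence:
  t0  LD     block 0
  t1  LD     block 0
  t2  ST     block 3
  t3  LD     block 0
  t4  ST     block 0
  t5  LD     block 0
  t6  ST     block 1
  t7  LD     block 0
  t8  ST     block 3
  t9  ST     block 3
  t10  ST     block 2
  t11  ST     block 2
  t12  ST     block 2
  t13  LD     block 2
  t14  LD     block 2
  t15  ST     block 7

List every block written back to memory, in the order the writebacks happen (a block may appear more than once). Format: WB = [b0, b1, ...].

0: R B0 → L0 miss [-]
1: R B0 → L0 hit [-]
2: W B3 → L0 miss [D]
3: R B0 → L0 miss wb→B3 [-]
4: W B0 → L0 hit [D]
5: R B0 → L0 hit [D]
6: W B1 → L1 miss [D]
7: R B0 → L0 hit [D]
8: W B3 → L0 miss wb→B0 [D]
9: W B3 → L0 hit [D]
10: W B2 → L2 miss [D]
11: W B2 → L2 hit [D]
12: W B2 → L2 hit [D]
13: R B2 → L2 hit [D]
14: R B2 → L2 hit [D]
15: W B7 → L1 miss wb→B1 [D]

WB = [3, 0, 1]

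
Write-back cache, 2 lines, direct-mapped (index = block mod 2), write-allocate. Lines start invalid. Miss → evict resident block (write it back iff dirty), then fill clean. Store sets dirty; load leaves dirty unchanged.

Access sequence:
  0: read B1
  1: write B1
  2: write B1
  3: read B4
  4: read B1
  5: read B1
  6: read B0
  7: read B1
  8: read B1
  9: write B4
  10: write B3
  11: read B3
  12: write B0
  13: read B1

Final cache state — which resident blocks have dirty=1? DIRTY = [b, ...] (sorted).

0: R B1 → L1 miss [-]
1: W B1 → L1 hit [D]
2: W B1 → L1 hit [D]
3: R B4 → L0 miss [-]
4: R B1 → L1 hit [D]
5: R B1 → L1 hit [D]
6: R B0 → L0 miss [-]
7: R B1 → L1 hit [D]
8: R B1 → L1 hit [D]
9: W B4 → L0 miss [D]
10: W B3 → L1 miss wb→B1 [D]
11: R B3 → L1 hit [D]
12: W B0 → L0 miss wb→B4 [D]
13: R B1 → L1 miss wb→B3 [-]

DIRTY = [0]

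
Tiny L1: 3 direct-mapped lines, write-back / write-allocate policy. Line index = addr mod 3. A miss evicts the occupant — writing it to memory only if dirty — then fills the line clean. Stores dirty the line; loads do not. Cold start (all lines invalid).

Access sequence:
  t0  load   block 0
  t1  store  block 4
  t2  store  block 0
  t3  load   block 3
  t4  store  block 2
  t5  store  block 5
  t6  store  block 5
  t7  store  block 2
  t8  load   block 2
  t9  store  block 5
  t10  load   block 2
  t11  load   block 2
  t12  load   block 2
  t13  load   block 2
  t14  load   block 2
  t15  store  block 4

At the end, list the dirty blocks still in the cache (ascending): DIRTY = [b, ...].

  0 | R B0 → L0 miss [-]
  1 | W B4 → L1 miss [D]
  2 | W B0 → L0 hit [D]
  3 | R B3 → L0 miss wb→B0 [-]
  4 | W B2 → L2 miss [D]
  5 | W B5 → L2 miss wb→B2 [D]
  6 | W B5 → L2 hit [D]
  7 | W B2 → L2 miss wb→B5 [D]
  8 | R B2 → L2 hit [D]
  9 | W B5 → L2 miss wb→B2 [D]
  10 | R B2 → L2 miss wb→B5 [-]
  11 | R B2 → L2 hit [-]
  12 | R B2 → L2 hit [-]
  13 | R B2 → L2 hit [-]
  14 | R B2 → L2 hit [-]
  15 | W B4 → L1 hit [D]

DIRTY = [4]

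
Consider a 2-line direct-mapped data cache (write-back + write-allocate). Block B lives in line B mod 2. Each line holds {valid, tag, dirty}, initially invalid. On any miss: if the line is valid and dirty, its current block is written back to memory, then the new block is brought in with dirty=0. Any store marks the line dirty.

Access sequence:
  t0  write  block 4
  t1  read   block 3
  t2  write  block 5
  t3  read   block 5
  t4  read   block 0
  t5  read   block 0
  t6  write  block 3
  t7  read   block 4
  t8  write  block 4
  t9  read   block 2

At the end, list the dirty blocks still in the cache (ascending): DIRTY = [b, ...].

0: W B4 → L0 miss [D]
1: R B3 → L1 miss [-]
2: W B5 → L1 miss [D]
3: R B5 → L1 hit [D]
4: R B0 → L0 miss wb→B4 [-]
5: R B0 → L0 hit [-]
6: W B3 → L1 miss wb→B5 [D]
7: R B4 → L0 miss [-]
8: W B4 → L0 hit [D]
9: R B2 → L0 miss wb→B4 [-]

DIRTY = [3]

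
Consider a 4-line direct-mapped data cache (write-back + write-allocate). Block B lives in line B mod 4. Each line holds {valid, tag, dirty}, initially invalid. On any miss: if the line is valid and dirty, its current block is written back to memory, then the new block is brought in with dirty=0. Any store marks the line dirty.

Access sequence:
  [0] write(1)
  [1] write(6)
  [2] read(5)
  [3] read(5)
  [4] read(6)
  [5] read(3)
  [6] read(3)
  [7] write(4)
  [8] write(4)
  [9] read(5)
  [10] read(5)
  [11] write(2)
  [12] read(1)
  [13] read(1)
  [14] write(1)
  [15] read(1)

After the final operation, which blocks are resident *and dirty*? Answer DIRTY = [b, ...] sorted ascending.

DIRTY = [1, 2, 4]

  0 | W B1 → L1 miss [D]
  1 | W B6 → L2 miss [D]
  2 | R B5 → L1 miss wb→B1 [-]
  3 | R B5 → L1 hit [-]
  4 | R B6 → L2 hit [D]
  5 | R B3 → L3 miss [-]
  6 | R B3 → L3 hit [-]
  7 | W B4 → L0 miss [D]
  8 | W B4 → L0 hit [D]
  9 | R B5 → L1 hit [-]
  10 | R B5 → L1 hit [-]
  11 | W B2 → L2 miss wb→B6 [D]
  12 | R B1 → L1 miss [-]
  13 | R B1 → L1 hit [-]
  14 | W B1 → L1 hit [D]
  15 | R B1 → L1 hit [D]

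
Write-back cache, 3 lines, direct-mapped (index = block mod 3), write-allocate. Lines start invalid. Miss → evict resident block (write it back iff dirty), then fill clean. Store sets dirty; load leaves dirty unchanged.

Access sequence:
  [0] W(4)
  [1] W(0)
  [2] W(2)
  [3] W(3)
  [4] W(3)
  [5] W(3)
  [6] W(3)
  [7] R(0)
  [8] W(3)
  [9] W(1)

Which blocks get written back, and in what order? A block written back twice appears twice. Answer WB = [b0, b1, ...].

  0 | W B4 → L1 miss [D]
  1 | W B0 → L0 miss [D]
  2 | W B2 → L2 miss [D]
  3 | W B3 → L0 miss wb→B0 [D]
  4 | W B3 → L0 hit [D]
  5 | W B3 → L0 hit [D]
  6 | W B3 → L0 hit [D]
  7 | R B0 → L0 miss wb→B3 [-]
  8 | W B3 → L0 miss [D]
  9 | W B1 → L1 miss wb→B4 [D]

WB = [0, 3, 4]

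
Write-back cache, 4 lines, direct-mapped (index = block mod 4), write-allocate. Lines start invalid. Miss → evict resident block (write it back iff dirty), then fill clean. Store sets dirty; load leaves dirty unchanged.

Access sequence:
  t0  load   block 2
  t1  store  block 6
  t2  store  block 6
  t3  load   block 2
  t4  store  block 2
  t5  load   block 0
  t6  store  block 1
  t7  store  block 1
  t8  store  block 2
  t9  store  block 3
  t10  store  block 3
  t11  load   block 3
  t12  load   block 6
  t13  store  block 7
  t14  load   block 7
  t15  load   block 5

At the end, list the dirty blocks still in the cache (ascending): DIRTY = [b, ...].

DIRTY = [7]

0: R B2 -> L2 miss  d=-]
1: W B6 -> L2 miss  d=D]
2: W B6 -> L2 hit  d=D]
3: R B2 -> L2 miss wb->B6  d=-]
4: W B2 -> L2 hit  d=D]
5: R B0 -> L0 miss  d=-]
6: W B1 -> L1 miss  d=D]
7: W B1 -> L1 hit  d=D]
8: W B2 -> L2 hit  d=D]
9: W B3 -> L3 miss  d=D]
10: W B3 -> L3 hit  d=D]
11: R B3 -> L3 hit  d=D]
12: R B6 -> L2 miss wb->B2  d=-]
13: W B7 -> L3 miss wb->B3  d=D]
14: R B7 -> L3 hit  d=D]
15: R B5 -> L1 miss wb->B1  d=-]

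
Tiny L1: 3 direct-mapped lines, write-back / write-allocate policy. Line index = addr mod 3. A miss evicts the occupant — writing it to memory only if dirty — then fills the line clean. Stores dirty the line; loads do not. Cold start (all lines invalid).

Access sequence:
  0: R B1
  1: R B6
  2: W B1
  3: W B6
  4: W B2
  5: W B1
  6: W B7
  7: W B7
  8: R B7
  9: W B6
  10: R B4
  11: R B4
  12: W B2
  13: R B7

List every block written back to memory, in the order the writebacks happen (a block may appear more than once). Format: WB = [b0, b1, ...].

WB = [1, 7]

  0 | R B1 → L1 miss [-]
  1 | R B6 → L0 miss [-]
  2 | W B1 → L1 hit [D]
  3 | W B6 → L0 hit [D]
  4 | W B2 → L2 miss [D]
  5 | W B1 → L1 hit [D]
  6 | W B7 → L1 miss wb→B1 [D]
  7 | W B7 → L1 hit [D]
  8 | R B7 → L1 hit [D]
  9 | W B6 → L0 hit [D]
  10 | R B4 → L1 miss wb→B7 [-]
  11 | R B4 → L1 hit [-]
  12 | W B2 → L2 hit [D]
  13 | R B7 → L1 miss [-]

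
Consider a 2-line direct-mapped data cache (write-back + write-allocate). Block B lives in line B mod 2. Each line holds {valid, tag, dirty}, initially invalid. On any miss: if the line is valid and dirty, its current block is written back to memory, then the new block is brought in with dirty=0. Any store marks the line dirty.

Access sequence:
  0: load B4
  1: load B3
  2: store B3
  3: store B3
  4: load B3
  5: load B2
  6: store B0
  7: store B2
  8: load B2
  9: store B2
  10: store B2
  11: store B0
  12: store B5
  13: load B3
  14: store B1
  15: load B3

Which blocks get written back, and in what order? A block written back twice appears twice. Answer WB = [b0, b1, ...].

0: R B4 → L0 miss [-]
1: R B3 → L1 miss [-]
2: W B3 → L1 hit [D]
3: W B3 → L1 hit [D]
4: R B3 → L1 hit [D]
5: R B2 → L0 miss [-]
6: W B0 → L0 miss [D]
7: W B2 → L0 miss wb→B0 [D]
8: R B2 → L0 hit [D]
9: W B2 → L0 hit [D]
10: W B2 → L0 hit [D]
11: W B0 → L0 miss wb→B2 [D]
12: W B5 → L1 miss wb→B3 [D]
13: R B3 → L1 miss wb→B5 [-]
14: W B1 → L1 miss [D]
15: R B3 → L1 miss wb→B1 [-]

WB = [0, 2, 3, 5, 1]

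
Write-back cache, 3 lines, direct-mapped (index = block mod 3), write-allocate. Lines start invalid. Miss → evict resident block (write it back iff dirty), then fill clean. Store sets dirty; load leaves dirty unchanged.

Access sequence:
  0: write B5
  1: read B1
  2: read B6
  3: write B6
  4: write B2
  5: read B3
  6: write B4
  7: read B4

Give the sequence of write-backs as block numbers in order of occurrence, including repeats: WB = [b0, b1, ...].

0: W B5 → L2 miss [D]
1: R B1 → L1 miss [-]
2: R B6 → L0 miss [-]
3: W B6 → L0 hit [D]
4: W B2 → L2 miss wb→B5 [D]
5: R B3 → L0 miss wb→B6 [-]
6: W B4 → L1 miss [D]
7: R B4 → L1 hit [D]

WB = [5, 6]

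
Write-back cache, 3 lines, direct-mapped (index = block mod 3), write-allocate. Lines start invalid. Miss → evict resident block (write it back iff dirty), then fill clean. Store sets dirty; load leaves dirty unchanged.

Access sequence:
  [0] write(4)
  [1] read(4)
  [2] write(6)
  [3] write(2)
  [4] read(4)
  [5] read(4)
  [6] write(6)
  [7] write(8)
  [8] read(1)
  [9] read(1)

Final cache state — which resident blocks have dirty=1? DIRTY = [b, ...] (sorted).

0: W B4 → L1 miss [D]
1: R B4 → L1 hit [D]
2: W B6 → L0 miss [D]
3: W B2 → L2 miss [D]
4: R B4 → L1 hit [D]
5: R B4 → L1 hit [D]
6: W B6 → L0 hit [D]
7: W B8 → L2 miss wb→B2 [D]
8: R B1 → L1 miss wb→B4 [-]
9: R B1 → L1 hit [-]

DIRTY = [6, 8]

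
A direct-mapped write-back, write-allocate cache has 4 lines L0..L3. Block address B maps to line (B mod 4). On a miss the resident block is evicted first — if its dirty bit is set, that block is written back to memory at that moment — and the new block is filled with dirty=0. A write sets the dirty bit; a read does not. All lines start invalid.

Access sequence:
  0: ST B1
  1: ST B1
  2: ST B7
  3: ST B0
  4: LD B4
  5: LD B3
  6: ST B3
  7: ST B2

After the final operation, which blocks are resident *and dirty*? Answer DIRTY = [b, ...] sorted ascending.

  0 | W B1 → L1 miss [D]
  1 | W B1 → L1 hit [D]
  2 | W B7 → L3 miss [D]
  3 | W B0 → L0 miss [D]
  4 | R B4 → L0 miss wb→B0 [-]
  5 | R B3 → L3 miss wb→B7 [-]
  6 | W B3 → L3 hit [D]
  7 | W B2 → L2 miss [D]

DIRTY = [1, 2, 3]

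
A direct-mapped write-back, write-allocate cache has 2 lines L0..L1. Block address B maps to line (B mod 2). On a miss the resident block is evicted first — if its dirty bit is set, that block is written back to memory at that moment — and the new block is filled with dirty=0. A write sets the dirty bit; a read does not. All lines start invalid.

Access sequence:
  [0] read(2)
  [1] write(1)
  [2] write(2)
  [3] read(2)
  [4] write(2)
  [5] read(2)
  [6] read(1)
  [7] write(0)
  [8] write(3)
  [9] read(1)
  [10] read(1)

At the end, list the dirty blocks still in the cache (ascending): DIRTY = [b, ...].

DIRTY = [0]

  0 | R B2 → L0 miss [-]
  1 | W B1 → L1 miss [D]
  2 | W B2 → L0 hit [D]
  3 | R B2 → L0 hit [D]
  4 | W B2 → L0 hit [D]
  5 | R B2 → L0 hit [D]
  6 | R B1 → L1 hit [D]
  7 | W B0 → L0 miss wb→B2 [D]
  8 | W B3 → L1 miss wb→B1 [D]
  9 | R B1 → L1 miss wb→B3 [-]
  10 | R B1 → L1 hit [-]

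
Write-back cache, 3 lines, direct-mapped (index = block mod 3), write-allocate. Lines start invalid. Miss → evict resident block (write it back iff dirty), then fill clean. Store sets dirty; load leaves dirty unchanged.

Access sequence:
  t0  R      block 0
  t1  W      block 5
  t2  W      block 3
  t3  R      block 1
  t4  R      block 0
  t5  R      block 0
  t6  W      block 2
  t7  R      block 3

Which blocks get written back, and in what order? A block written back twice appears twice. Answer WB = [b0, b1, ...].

WB = [3, 5]

0: R B0 -> L0 miss  d=-]
1: W B5 -> L2 miss  d=D]
2: W B3 -> L0 miss  d=D]
3: R B1 -> L1 miss  d=-]
4: R B0 -> L0 miss wb->B3  d=-]
5: R B0 -> L0 hit  d=-]
6: W B2 -> L2 miss wb->B5  d=D]
7: R B3 -> L0 miss  d=-]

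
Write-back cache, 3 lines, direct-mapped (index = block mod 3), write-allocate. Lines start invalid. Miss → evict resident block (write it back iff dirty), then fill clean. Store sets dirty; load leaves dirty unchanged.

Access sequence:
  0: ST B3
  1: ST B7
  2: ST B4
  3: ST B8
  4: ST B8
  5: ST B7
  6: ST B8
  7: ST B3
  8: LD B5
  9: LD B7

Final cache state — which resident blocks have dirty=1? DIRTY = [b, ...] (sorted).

DIRTY = [3, 7]

  0 | W B3 → L0 miss [D]
  1 | W B7 → L1 miss [D]
  2 | W B4 → L1 miss wb→B7 [D]
  3 | W B8 → L2 miss [D]
  4 | W B8 → L2 hit [D]
  5 | W B7 → L1 miss wb→B4 [D]
  6 | W B8 → L2 hit [D]
  7 | W B3 → L0 hit [D]
  8 | R B5 → L2 miss wb→B8 [-]
  9 | R B7 → L1 hit [D]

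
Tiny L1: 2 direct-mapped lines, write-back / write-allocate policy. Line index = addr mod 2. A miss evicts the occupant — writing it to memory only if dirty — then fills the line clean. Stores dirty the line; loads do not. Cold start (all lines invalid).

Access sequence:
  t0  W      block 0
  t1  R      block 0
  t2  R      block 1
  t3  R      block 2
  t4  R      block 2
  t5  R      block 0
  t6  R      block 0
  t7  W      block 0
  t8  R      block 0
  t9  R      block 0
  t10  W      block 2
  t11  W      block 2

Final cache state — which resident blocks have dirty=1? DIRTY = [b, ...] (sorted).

0: W B0 -> L0 miss  d=D]
1: R B0 -> L0 hit  d=D]
2: R B1 -> L1 miss  d=-]
3: R B2 -> L0 miss wb->B0  d=-]
4: R B2 -> L0 hit  d=-]
5: R B0 -> L0 miss  d=-]
6: R B0 -> L0 hit  d=-]
7: W B0 -> L0 hit  d=D]
8: R B0 -> L0 hit  d=D]
9: R B0 -> L0 hit  d=D]
10: W B2 -> L0 miss wb->B0  d=D]
11: W B2 -> L0 hit  d=D]

DIRTY = [2]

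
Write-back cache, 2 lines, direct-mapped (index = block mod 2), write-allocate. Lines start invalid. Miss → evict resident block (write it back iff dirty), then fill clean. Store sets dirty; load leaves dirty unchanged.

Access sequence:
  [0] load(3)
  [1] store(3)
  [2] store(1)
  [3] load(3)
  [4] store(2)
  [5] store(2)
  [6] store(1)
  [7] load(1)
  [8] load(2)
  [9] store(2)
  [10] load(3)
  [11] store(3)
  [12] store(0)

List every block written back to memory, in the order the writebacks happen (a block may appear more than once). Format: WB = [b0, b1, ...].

  0 | R B3 → L1 miss [-]
  1 | W B3 → L1 hit [D]
  2 | W B1 → L1 miss wb→B3 [D]
  3 | R B3 → L1 miss wb→B1 [-]
  4 | W B2 → L0 miss [D]
  5 | W B2 → L0 hit [D]
  6 | W B1 → L1 miss [D]
  7 | R B1 → L1 hit [D]
  8 | R B2 → L0 hit [D]
  9 | W B2 → L0 hit [D]
  10 | R B3 → L1 miss wb→B1 [-]
  11 | W B3 → L1 hit [D]
  12 | W B0 → L0 miss wb→B2 [D]

WB = [3, 1, 1, 2]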